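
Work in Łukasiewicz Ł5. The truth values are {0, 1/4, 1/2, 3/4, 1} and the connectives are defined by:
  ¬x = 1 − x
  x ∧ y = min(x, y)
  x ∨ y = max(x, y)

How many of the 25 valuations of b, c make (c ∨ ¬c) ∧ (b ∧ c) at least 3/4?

4

value 1: 1 assignment (counts)
value 3/4: 3 assignments (counts)
value 1/2: 5 assignments
value 1/4: 7 assignments
value 0: 9 assignments
So 4 of the 25 assignments meet the threshold.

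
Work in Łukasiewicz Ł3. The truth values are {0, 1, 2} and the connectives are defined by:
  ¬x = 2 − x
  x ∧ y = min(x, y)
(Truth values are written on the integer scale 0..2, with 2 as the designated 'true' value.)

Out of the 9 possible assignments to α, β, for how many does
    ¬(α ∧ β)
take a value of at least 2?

α = 0, β = 0 ↦ 2  ≥
α = 0, β = 1 ↦ 2  ≥
α = 0, β = 2 ↦ 2  ≥
α = 1, β = 0 ↦ 2  ≥
α = 1, β = 1 ↦ 1  <
α = 1, β = 2 ↦ 1  <
α = 2, β = 0 ↦ 2  ≥
α = 2, β = 1 ↦ 1  <
α = 2, β = 2 ↦ 0  <
So 5 of the 9 assignments meet the threshold.

5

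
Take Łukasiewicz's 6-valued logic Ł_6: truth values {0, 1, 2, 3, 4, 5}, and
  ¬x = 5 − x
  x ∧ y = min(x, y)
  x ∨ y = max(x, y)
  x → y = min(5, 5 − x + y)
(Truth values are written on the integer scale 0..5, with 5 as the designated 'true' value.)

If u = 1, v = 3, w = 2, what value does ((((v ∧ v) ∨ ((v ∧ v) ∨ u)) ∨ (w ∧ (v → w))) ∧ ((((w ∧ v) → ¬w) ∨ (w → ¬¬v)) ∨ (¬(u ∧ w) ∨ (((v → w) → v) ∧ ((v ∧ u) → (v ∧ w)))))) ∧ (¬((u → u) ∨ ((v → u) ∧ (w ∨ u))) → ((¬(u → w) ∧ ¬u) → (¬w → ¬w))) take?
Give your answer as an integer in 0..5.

v ∧ v = 3 ∧ 3 = 3
v ∧ v = 3 ∧ 3 = 3
(v ∧ v) ∨ u = 3 ∨ 1 = 3
(v ∧ v) ∨ ((v ∧ v) ∨ u) = 3 ∨ 3 = 3
v → w = 3 → 2 = 4
w ∧ (v → w) = 2 ∧ 4 = 2
((v ∧ v) ∨ ((v ∧ v) ∨ u)) ∨ (w ∧ (v → w)) = 3 ∨ 2 = 3
w ∧ v = 2 ∧ 3 = 2
¬w = ¬2 = 3
(w ∧ v) → ¬w = 2 → 3 = 5
¬v = ¬3 = 2
¬¬v = ¬2 = 3
w → ¬¬v = 2 → 3 = 5
((w ∧ v) → ¬w) ∨ (w → ¬¬v) = 5 ∨ 5 = 5
u ∧ w = 1 ∧ 2 = 1
¬(u ∧ w) = ¬1 = 4
v → w = 3 → 2 = 4
(v → w) → v = 4 → 3 = 4
v ∧ u = 3 ∧ 1 = 1
v ∧ w = 3 ∧ 2 = 2
(v ∧ u) → (v ∧ w) = 1 → 2 = 5
((v → w) → v) ∧ ((v ∧ u) → (v ∧ w)) = 4 ∧ 5 = 4
¬(u ∧ w) ∨ (((v → w) → v) ∧ ((v ∧ u) → (v ∧ w))) = 4 ∨ 4 = 4
(((w ∧ v) → ¬w) ∨ (w → ¬¬v)) ∨ (¬(u ∧ w) ∨ (((v → w) → v) ∧ ((v ∧ u) → (v ∧ w)))) = 5 ∨ 4 = 5
(((v ∧ v) ∨ ((v ∧ v) ∨ u)) ∨ (w ∧ (v → w))) ∧ ((((w ∧ v) → ¬w) ∨ (w → ¬¬v)) ∨ (¬(u ∧ w) ∨ (((v → w) → v) ∧ ((v ∧ u) → (v ∧ w))))) = 3 ∧ 5 = 3
u → u = 1 → 1 = 5
v → u = 3 → 1 = 3
w ∨ u = 2 ∨ 1 = 2
(v → u) ∧ (w ∨ u) = 3 ∧ 2 = 2
(u → u) ∨ ((v → u) ∧ (w ∨ u)) = 5 ∨ 2 = 5
¬((u → u) ∨ ((v → u) ∧ (w ∨ u))) = ¬5 = 0
u → w = 1 → 2 = 5
¬(u → w) = ¬5 = 0
¬u = ¬1 = 4
¬(u → w) ∧ ¬u = 0 ∧ 4 = 0
¬w = ¬2 = 3
¬w = ¬2 = 3
¬w → ¬w = 3 → 3 = 5
(¬(u → w) ∧ ¬u) → (¬w → ¬w) = 0 → 5 = 5
¬((u → u) ∨ ((v → u) ∧ (w ∨ u))) → ((¬(u → w) ∧ ¬u) → (¬w → ¬w)) = 0 → 5 = 5
((((v ∧ v) ∨ ((v ∧ v) ∨ u)) ∨ (w ∧ (v → w))) ∧ ((((w ∧ v) → ¬w) ∨ (w → ¬¬v)) ∨ (¬(u ∧ w) ∨ (((v → w) → v) ∧ ((v ∧ u) → (v ∧ w)))))) ∧ (¬((u → u) ∨ ((v → u) ∧ (w ∨ u))) → ((¬(u → w) ∧ ¬u) → (¬w → ¬w))) = 3 ∧ 5 = 3

3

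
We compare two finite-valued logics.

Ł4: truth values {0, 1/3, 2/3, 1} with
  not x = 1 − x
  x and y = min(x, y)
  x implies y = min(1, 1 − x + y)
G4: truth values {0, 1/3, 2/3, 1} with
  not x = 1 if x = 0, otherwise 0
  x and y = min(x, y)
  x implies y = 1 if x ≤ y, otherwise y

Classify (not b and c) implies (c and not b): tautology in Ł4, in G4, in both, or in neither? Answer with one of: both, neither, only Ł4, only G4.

both

In Ł4: every assignment gives 1 — tautology.
In G4: every assignment gives 1 — tautology.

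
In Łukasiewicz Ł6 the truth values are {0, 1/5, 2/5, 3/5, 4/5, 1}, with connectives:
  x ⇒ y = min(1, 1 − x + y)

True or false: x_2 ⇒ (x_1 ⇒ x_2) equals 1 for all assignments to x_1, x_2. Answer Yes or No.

At x_1 = 3/5, x_2 = 4/5, for instance:
x_1 ⇒ x_2 = 3/5 ⇒ 4/5 = 1
x_2 ⇒ (x_1 ⇒ x_2) = 4/5 ⇒ 1 = 1
and checking the remaining 35 assignments likewise gives ≥ 1 in every case.

Yes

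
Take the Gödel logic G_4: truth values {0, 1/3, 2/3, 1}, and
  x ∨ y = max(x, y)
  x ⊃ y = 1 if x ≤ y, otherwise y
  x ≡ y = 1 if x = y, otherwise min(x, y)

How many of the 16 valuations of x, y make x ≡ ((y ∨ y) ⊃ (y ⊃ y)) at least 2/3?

x = 0, y = 0 ↦ 0  <
x = 0, y = 1/3 ↦ 0  <
x = 0, y = 2/3 ↦ 0  <
x = 0, y = 1 ↦ 0  <
x = 1/3, y = 0 ↦ 1/3  <
x = 1/3, y = 1/3 ↦ 1/3  <
x = 1/3, y = 2/3 ↦ 1/3  <
x = 1/3, y = 1 ↦ 1/3  <
x = 2/3, y = 0 ↦ 2/3  ≥
x = 2/3, y = 1/3 ↦ 2/3  ≥
x = 2/3, y = 2/3 ↦ 2/3  ≥
x = 2/3, y = 1 ↦ 2/3  ≥
x = 1, y = 0 ↦ 1  ≥
x = 1, y = 1/3 ↦ 1  ≥
x = 1, y = 2/3 ↦ 1  ≥
x = 1, y = 1 ↦ 1  ≥
So 8 of the 16 assignments meet the threshold.

8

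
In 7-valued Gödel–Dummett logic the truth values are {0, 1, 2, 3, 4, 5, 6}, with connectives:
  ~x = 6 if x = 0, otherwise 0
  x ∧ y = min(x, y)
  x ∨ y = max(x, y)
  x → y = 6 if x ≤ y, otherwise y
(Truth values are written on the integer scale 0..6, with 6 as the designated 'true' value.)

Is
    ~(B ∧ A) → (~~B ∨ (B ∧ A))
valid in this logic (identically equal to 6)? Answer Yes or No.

Counterexample: take A = 0, B = 0.
B ∧ A = 0 ∧ 0 = 0
~(B ∧ A) = ~0 = 6
~B = ~0 = 6
~~B = ~6 = 0
~~B ∨ (B ∧ A) = 0 ∨ 0 = 0
~(B ∧ A) → (~~B ∨ (B ∧ A)) = 6 → 0 = 0
This gives 0 ≠ 6.

No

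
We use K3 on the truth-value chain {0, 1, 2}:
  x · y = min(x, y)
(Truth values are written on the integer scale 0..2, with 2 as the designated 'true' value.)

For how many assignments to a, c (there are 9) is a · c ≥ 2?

1

a = 0, c = 0 ↦ 0  <
a = 0, c = 1 ↦ 0  <
a = 0, c = 2 ↦ 0  <
a = 1, c = 0 ↦ 0  <
a = 1, c = 1 ↦ 1  <
a = 1, c = 2 ↦ 1  <
a = 2, c = 0 ↦ 0  <
a = 2, c = 1 ↦ 1  <
a = 2, c = 2 ↦ 2  ≥
So 1 of the 9 assignments meets the threshold.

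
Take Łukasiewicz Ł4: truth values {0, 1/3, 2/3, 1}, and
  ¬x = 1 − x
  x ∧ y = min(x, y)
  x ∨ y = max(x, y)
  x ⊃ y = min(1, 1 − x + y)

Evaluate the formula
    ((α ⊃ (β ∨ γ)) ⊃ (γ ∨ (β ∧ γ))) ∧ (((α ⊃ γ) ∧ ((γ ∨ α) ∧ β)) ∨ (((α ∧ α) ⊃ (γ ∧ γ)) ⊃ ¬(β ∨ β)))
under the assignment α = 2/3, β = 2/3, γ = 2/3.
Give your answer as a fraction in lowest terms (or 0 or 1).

2/3

β ∨ γ = 2/3 ∨ 2/3 = 2/3
α ⊃ (β ∨ γ) = 2/3 ⊃ 2/3 = 1
β ∧ γ = 2/3 ∧ 2/3 = 2/3
γ ∨ (β ∧ γ) = 2/3 ∨ 2/3 = 2/3
(α ⊃ (β ∨ γ)) ⊃ (γ ∨ (β ∧ γ)) = 1 ⊃ 2/3 = 2/3
α ⊃ γ = 2/3 ⊃ 2/3 = 1
γ ∨ α = 2/3 ∨ 2/3 = 2/3
(γ ∨ α) ∧ β = 2/3 ∧ 2/3 = 2/3
(α ⊃ γ) ∧ ((γ ∨ α) ∧ β) = 1 ∧ 2/3 = 2/3
α ∧ α = 2/3 ∧ 2/3 = 2/3
γ ∧ γ = 2/3 ∧ 2/3 = 2/3
(α ∧ α) ⊃ (γ ∧ γ) = 2/3 ⊃ 2/3 = 1
β ∨ β = 2/3 ∨ 2/3 = 2/3
¬(β ∨ β) = ¬2/3 = 1/3
((α ∧ α) ⊃ (γ ∧ γ)) ⊃ ¬(β ∨ β) = 1 ⊃ 1/3 = 1/3
((α ⊃ γ) ∧ ((γ ∨ α) ∧ β)) ∨ (((α ∧ α) ⊃ (γ ∧ γ)) ⊃ ¬(β ∨ β)) = 2/3 ∨ 1/3 = 2/3
((α ⊃ (β ∨ γ)) ⊃ (γ ∨ (β ∧ γ))) ∧ (((α ⊃ γ) ∧ ((γ ∨ α) ∧ β)) ∨ (((α ∧ α) ⊃ (γ ∧ γ)) ⊃ ¬(β ∨ β))) = 2/3 ∧ 2/3 = 2/3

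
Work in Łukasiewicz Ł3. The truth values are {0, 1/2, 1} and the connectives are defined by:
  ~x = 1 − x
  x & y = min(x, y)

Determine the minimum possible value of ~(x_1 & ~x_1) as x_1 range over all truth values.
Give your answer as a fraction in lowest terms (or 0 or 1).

1/2

Take x_1 = 1/2:
~x_1 = ~1/2 = 1/2
x_1 & ~x_1 = 1/2 & 1/2 = 1/2
~(x_1 & ~x_1) = ~1/2 = 1/2
No assignment yields a value below 1/2, so this is the minimum.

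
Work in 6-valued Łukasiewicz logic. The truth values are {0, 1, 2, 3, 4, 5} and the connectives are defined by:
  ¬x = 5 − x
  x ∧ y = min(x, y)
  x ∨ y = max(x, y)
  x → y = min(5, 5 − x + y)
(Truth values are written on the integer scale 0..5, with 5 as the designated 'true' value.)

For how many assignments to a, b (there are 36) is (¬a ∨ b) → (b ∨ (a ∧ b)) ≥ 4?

value 5: 21 assignments (counts)
value 4: 5 assignments (counts)
value 3: 4 assignments
value 2: 3 assignments
value 1: 2 assignments
value 0: 1 assignment
So 26 of the 36 assignments meet the threshold.

26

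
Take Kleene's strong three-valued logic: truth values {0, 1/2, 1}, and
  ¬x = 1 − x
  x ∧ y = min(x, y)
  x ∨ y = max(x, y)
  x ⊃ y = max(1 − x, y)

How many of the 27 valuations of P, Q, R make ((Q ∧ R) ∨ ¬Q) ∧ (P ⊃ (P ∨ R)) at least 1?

value 1: 10 assignments (counts)
value 1/2: 14 assignments
value 0: 3 assignments
So 10 of the 27 assignments meet the threshold.

10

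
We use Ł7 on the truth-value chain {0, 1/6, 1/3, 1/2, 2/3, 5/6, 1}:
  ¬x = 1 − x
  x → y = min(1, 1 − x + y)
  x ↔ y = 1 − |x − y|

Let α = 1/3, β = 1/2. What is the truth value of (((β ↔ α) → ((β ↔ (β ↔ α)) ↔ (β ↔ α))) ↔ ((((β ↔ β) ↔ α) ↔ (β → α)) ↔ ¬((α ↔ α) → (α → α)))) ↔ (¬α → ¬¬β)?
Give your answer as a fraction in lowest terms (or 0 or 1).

β ↔ α = 1/2 ↔ 1/3 = 5/6
β ↔ α = 1/2 ↔ 1/3 = 5/6
β ↔ (β ↔ α) = 1/2 ↔ 5/6 = 2/3
β ↔ α = 1/2 ↔ 1/3 = 5/6
(β ↔ (β ↔ α)) ↔ (β ↔ α) = 2/3 ↔ 5/6 = 5/6
(β ↔ α) → ((β ↔ (β ↔ α)) ↔ (β ↔ α)) = 5/6 → 5/6 = 1
β ↔ β = 1/2 ↔ 1/2 = 1
(β ↔ β) ↔ α = 1 ↔ 1/3 = 1/3
β → α = 1/2 → 1/3 = 5/6
((β ↔ β) ↔ α) ↔ (β → α) = 1/3 ↔ 5/6 = 1/2
α ↔ α = 1/3 ↔ 1/3 = 1
α → α = 1/3 → 1/3 = 1
(α ↔ α) → (α → α) = 1 → 1 = 1
¬((α ↔ α) → (α → α)) = ¬1 = 0
(((β ↔ β) ↔ α) ↔ (β → α)) ↔ ¬((α ↔ α) → (α → α)) = 1/2 ↔ 0 = 1/2
((β ↔ α) → ((β ↔ (β ↔ α)) ↔ (β ↔ α))) ↔ ((((β ↔ β) ↔ α) ↔ (β → α)) ↔ ¬((α ↔ α) → (α → α))) = 1 ↔ 1/2 = 1/2
¬α = ¬1/3 = 2/3
¬β = ¬1/2 = 1/2
¬¬β = ¬1/2 = 1/2
¬α → ¬¬β = 2/3 → 1/2 = 5/6
(((β ↔ α) → ((β ↔ (β ↔ α)) ↔ (β ↔ α))) ↔ ((((β ↔ β) ↔ α) ↔ (β → α)) ↔ ¬((α ↔ α) → (α → α)))) ↔ (¬α → ¬¬β) = 1/2 ↔ 5/6 = 2/3

2/3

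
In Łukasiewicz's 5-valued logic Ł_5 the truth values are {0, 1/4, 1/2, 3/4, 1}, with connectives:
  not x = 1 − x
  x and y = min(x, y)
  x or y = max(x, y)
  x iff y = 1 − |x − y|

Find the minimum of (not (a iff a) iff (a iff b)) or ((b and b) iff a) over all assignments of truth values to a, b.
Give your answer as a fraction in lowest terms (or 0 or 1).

Take a = 0, b = 1/2:
a iff a = 0 iff 0 = 1
not (a iff a) = not 1 = 0
a iff b = 0 iff 1/2 = 1/2
not (a iff a) iff (a iff b) = 0 iff 1/2 = 1/2
b and b = 1/2 and 1/2 = 1/2
(b and b) iff a = 1/2 iff 0 = 1/2
(not (a iff a) iff (a iff b)) or ((b and b) iff a) = 1/2 or 1/2 = 1/2
No assignment yields a value below 1/2, so this is the minimum.

1/2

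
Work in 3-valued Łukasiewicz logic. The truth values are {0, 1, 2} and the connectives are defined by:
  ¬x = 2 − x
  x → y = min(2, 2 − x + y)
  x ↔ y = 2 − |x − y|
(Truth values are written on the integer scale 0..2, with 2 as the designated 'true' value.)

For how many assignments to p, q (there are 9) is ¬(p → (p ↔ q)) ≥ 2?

p = 0, q = 0 ↦ 0  <
p = 0, q = 1 ↦ 0  <
p = 0, q = 2 ↦ 0  <
p = 1, q = 0 ↦ 0  <
p = 1, q = 1 ↦ 0  <
p = 1, q = 2 ↦ 0  <
p = 2, q = 0 ↦ 2  ≥
p = 2, q = 1 ↦ 1  <
p = 2, q = 2 ↦ 0  <
So 1 of the 9 assignments meets the threshold.

1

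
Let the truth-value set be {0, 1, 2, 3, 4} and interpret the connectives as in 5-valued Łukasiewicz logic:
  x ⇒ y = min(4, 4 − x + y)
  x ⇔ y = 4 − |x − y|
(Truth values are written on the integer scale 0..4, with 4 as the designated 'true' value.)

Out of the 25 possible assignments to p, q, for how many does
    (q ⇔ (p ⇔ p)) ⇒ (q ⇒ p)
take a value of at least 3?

21

value 4: 19 assignments (counts)
value 3: 2 assignments (counts)
value 2: 2 assignments
value 1: 1 assignment
value 0: 1 assignment
So 21 of the 25 assignments meet the threshold.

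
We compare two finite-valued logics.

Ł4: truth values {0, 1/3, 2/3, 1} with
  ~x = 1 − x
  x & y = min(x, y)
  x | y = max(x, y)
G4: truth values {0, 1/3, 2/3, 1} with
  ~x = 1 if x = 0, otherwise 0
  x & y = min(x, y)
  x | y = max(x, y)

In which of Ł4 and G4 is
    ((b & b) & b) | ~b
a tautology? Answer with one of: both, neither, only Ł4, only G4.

neither

In Ł4: at b = 1/3 the value is 2/3 — not a tautology.
In G4: at b = 1/3 the value is 1/3 — not a tautology.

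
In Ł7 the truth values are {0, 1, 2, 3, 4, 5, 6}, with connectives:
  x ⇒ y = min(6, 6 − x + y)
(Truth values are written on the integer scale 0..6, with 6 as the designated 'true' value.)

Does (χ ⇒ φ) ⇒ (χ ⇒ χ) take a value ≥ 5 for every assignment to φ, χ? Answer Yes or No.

At φ = 3, χ = 1, for instance:
χ ⇒ φ = 1 ⇒ 3 = 6
χ ⇒ χ = 1 ⇒ 1 = 6
(χ ⇒ φ) ⇒ (χ ⇒ χ) = 6 ⇒ 6 = 6
and checking the remaining 48 assignments likewise gives ≥ 5 in every case.

Yes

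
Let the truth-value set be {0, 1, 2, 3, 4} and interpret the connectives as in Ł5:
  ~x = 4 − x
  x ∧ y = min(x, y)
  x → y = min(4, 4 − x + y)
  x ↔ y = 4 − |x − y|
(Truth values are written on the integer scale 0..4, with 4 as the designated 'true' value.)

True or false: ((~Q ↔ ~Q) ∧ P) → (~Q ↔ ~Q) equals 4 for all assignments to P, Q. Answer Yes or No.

At P = 2, Q = 2, for instance:
~Q = ~2 = 2
~Q = ~2 = 2
~Q ↔ ~Q = 2 ↔ 2 = 4
(~Q ↔ ~Q) ∧ P = 4 ∧ 2 = 2
((~Q ↔ ~Q) ∧ P) → (~Q ↔ ~Q) = 2 → 4 = 4
and checking the remaining 24 assignments likewise gives ≥ 4 in every case.

Yes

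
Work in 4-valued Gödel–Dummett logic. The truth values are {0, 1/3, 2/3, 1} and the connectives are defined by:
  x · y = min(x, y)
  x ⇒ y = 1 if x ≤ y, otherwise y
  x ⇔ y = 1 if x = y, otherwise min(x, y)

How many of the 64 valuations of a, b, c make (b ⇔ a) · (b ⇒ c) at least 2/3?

value 1: 10 assignments (counts)
value 2/3: 5 assignments (counts)
value 1/3: 16 assignments
value 0: 33 assignments
So 15 of the 64 assignments meet the threshold.

15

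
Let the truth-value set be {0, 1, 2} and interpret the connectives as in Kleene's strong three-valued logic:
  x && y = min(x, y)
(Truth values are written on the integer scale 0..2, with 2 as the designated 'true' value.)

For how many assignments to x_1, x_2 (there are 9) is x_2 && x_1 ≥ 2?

1

x_1 = 0, x_2 = 0 ↦ 0  <
x_1 = 0, x_2 = 1 ↦ 0  <
x_1 = 0, x_2 = 2 ↦ 0  <
x_1 = 1, x_2 = 0 ↦ 0  <
x_1 = 1, x_2 = 1 ↦ 1  <
x_1 = 1, x_2 = 2 ↦ 1  <
x_1 = 2, x_2 = 0 ↦ 0  <
x_1 = 2, x_2 = 1 ↦ 1  <
x_1 = 2, x_2 = 2 ↦ 2  ≥
So 1 of the 9 assignments meets the threshold.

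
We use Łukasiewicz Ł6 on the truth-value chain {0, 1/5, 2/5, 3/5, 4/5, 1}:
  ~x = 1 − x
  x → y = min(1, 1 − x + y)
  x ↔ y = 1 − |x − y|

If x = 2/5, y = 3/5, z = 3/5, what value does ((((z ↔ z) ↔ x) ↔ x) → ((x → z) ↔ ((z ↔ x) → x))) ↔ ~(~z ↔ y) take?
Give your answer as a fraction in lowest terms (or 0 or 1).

z ↔ z = 3/5 ↔ 3/5 = 1
(z ↔ z) ↔ x = 1 ↔ 2/5 = 2/5
((z ↔ z) ↔ x) ↔ x = 2/5 ↔ 2/5 = 1
x → z = 2/5 → 3/5 = 1
z ↔ x = 3/5 ↔ 2/5 = 4/5
(z ↔ x) → x = 4/5 → 2/5 = 3/5
(x → z) ↔ ((z ↔ x) → x) = 1 ↔ 3/5 = 3/5
(((z ↔ z) ↔ x) ↔ x) → ((x → z) ↔ ((z ↔ x) → x)) = 1 → 3/5 = 3/5
~z = ~3/5 = 2/5
~z ↔ y = 2/5 ↔ 3/5 = 4/5
~(~z ↔ y) = ~4/5 = 1/5
((((z ↔ z) ↔ x) ↔ x) → ((x → z) ↔ ((z ↔ x) → x))) ↔ ~(~z ↔ y) = 3/5 ↔ 1/5 = 3/5

3/5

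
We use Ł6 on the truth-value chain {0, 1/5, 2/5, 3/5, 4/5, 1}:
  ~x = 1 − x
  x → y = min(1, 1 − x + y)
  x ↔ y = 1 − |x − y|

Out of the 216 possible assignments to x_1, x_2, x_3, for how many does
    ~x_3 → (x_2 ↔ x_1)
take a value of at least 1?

146

value 1: 146 assignments (counts)
value 4/5: 30 assignments
value 3/5: 20 assignments
value 2/5: 12 assignments
value 1/5: 6 assignments
value 0: 2 assignments
So 146 of the 216 assignments meet the threshold.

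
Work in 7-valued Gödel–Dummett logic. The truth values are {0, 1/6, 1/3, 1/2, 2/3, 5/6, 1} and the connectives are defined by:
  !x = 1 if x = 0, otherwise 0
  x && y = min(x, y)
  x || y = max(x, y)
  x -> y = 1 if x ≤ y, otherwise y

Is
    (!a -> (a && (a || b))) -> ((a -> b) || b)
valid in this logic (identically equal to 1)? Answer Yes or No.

No

Counterexample: take a = 1/6, b = 0.
!a = !1/6 = 0
a || b = 1/6 || 0 = 1/6
a && (a || b) = 1/6 && 1/6 = 1/6
!a -> (a && (a || b)) = 0 -> 1/6 = 1
a -> b = 1/6 -> 0 = 0
(a -> b) || b = 0 || 0 = 0
(!a -> (a && (a || b))) -> ((a -> b) || b) = 1 -> 0 = 0
This gives 0 ≠ 1.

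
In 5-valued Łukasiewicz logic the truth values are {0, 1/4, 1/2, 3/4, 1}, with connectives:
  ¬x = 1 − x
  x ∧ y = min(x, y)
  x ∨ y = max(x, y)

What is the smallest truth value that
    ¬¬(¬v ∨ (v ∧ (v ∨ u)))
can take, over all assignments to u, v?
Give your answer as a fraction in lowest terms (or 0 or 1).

1/2

Take u = 0, v = 1/2:
¬v = ¬1/2 = 1/2
v ∨ u = 1/2 ∨ 0 = 1/2
v ∧ (v ∨ u) = 1/2 ∧ 1/2 = 1/2
¬v ∨ (v ∧ (v ∨ u)) = 1/2 ∨ 1/2 = 1/2
¬(¬v ∨ (v ∧ (v ∨ u))) = ¬1/2 = 1/2
¬¬(¬v ∨ (v ∧ (v ∨ u))) = ¬1/2 = 1/2
No assignment yields a value below 1/2, so this is the minimum.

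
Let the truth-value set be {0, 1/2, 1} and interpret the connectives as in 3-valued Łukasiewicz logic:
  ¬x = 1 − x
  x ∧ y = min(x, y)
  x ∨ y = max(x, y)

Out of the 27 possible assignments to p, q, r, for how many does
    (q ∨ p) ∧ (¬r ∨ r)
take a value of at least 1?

10

value 1: 10 assignments (counts)
value 1/2: 14 assignments
value 0: 3 assignments
So 10 of the 27 assignments meet the threshold.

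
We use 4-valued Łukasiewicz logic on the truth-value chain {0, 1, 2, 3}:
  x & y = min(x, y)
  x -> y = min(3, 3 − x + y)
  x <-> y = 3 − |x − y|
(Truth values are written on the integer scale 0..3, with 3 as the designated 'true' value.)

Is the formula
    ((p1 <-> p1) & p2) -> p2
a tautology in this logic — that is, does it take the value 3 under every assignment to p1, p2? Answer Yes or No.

p1 = 0, p2 = 0 ↦ 3
p1 = 0, p2 = 1 ↦ 3
p1 = 0, p2 = 2 ↦ 3
p1 = 0, p2 = 3 ↦ 3
p1 = 1, p2 = 0 ↦ 3
p1 = 1, p2 = 1 ↦ 3
p1 = 1, p2 = 2 ↦ 3
p1 = 1, p2 = 3 ↦ 3
p1 = 2, p2 = 0 ↦ 3
p1 = 2, p2 = 1 ↦ 3
p1 = 2, p2 = 2 ↦ 3
p1 = 2, p2 = 3 ↦ 3
p1 = 3, p2 = 0 ↦ 3
p1 = 3, p2 = 1 ↦ 3
p1 = 3, p2 = 2 ↦ 3
p1 = 3, p2 = 3 ↦ 3
Every assignment gives a value ≥ 3.

Yes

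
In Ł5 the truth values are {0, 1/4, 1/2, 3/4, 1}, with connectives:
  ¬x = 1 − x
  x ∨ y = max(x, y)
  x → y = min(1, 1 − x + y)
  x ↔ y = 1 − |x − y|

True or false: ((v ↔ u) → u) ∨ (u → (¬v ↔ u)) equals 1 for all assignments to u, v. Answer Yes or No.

Counterexample: take u = 3/4, v = 3/4.
v ↔ u = 3/4 ↔ 3/4 = 1
(v ↔ u) → u = 1 → 3/4 = 3/4
¬v = ¬3/4 = 1/4
¬v ↔ u = 1/4 ↔ 3/4 = 1/2
u → (¬v ↔ u) = 3/4 → 1/2 = 3/4
((v ↔ u) → u) ∨ (u → (¬v ↔ u)) = 3/4 ∨ 3/4 = 3/4
This gives 3/4 ≠ 1.

No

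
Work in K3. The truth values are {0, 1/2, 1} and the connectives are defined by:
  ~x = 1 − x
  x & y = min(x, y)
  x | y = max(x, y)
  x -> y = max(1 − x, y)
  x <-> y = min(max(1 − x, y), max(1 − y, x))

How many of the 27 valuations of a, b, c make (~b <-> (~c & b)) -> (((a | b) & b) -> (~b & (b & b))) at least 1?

value 1: 12 assignments (counts)
value 1/2: 12 assignments
value 0: 3 assignments
So 12 of the 27 assignments meet the threshold.

12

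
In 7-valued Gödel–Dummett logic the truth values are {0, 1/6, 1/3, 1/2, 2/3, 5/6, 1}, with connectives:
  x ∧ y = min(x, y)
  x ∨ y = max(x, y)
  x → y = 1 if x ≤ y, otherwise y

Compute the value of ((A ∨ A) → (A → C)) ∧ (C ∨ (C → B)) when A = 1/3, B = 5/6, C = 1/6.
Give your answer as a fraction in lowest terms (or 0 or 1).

A ∨ A = 1/3 ∨ 1/3 = 1/3
A → C = 1/3 → 1/6 = 1/6
(A ∨ A) → (A → C) = 1/3 → 1/6 = 1/6
C → B = 1/6 → 5/6 = 1
C ∨ (C → B) = 1/6 ∨ 1 = 1
((A ∨ A) → (A → C)) ∧ (C ∨ (C → B)) = 1/6 ∧ 1 = 1/6

1/6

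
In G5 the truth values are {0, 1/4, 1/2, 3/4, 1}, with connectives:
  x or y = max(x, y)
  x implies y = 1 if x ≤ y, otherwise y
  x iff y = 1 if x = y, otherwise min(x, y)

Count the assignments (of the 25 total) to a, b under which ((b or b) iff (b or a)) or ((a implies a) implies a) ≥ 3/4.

22

value 1: 19 assignments (counts)
value 3/4: 3 assignments (counts)
value 1/2: 2 assignments
value 1/4: 1 assignment
So 22 of the 25 assignments meet the threshold.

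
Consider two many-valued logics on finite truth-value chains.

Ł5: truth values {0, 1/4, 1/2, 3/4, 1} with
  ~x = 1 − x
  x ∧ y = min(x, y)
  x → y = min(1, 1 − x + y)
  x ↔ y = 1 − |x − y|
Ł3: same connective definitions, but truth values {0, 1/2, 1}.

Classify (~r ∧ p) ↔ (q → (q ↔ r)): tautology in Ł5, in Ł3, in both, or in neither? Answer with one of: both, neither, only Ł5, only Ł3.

neither

In Ł5: at p = 0, q = 0, r = 0 the value is 0 — not a tautology.
In Ł3: at p = 0, q = 0, r = 0 the value is 0 — not a tautology.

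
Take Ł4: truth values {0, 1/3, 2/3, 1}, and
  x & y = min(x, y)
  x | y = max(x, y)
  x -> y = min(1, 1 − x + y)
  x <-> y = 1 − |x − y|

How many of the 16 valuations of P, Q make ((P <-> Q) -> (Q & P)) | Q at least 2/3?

12

P = 0, Q = 0 ↦ 0  <
P = 0, Q = 1/3 ↦ 1/3  <
P = 0, Q = 2/3 ↦ 2/3  ≥
P = 0, Q = 1 ↦ 1  ≥
P = 1/3, Q = 0 ↦ 1/3  <
P = 1/3, Q = 1/3 ↦ 1/3  <
P = 1/3, Q = 2/3 ↦ 2/3  ≥
P = 1/3, Q = 1 ↦ 1  ≥
P = 2/3, Q = 0 ↦ 2/3  ≥
P = 2/3, Q = 1/3 ↦ 2/3  ≥
P = 2/3, Q = 2/3 ↦ 2/3  ≥
P = 2/3, Q = 1 ↦ 1  ≥
P = 1, Q = 0 ↦ 1  ≥
P = 1, Q = 1/3 ↦ 1  ≥
P = 1, Q = 2/3 ↦ 1  ≥
P = 1, Q = 1 ↦ 1  ≥
So 12 of the 16 assignments meet the threshold.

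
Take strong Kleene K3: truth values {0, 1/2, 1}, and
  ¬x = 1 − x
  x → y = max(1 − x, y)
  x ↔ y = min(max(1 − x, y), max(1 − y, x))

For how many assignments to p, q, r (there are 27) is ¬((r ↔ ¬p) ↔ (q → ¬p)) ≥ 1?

5

value 1: 5 assignments (counts)
value 1/2: 17 assignments
value 0: 5 assignments
So 5 of the 27 assignments meet the threshold.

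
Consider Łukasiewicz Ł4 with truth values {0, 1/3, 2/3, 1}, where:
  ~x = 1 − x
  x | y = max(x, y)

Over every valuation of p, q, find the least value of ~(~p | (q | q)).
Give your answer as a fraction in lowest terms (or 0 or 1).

Take p = 0, q = 0:
~p = ~0 = 1
q | q = 0 | 0 = 0
~p | (q | q) = 1 | 0 = 1
~(~p | (q | q)) = ~1 = 0
No assignment yields a value below 0, so this is the minimum.

0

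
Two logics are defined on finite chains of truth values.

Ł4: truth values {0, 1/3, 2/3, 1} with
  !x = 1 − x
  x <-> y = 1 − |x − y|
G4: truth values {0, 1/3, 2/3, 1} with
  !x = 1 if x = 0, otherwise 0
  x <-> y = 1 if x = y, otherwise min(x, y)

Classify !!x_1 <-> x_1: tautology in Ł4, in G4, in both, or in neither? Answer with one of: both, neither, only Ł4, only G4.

only Ł4

In Ł4: every assignment gives 1 — tautology.
In G4: at x_1 = 1/3 the value is 1/3 — not a tautology.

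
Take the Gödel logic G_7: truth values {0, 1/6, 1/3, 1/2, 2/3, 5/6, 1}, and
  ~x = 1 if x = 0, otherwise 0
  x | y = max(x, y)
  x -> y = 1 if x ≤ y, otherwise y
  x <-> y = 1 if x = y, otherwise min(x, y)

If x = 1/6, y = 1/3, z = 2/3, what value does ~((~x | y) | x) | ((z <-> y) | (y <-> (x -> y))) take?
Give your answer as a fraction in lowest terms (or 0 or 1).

1/3

~x = ~1/6 = 0
~x | y = 0 | 1/3 = 1/3
(~x | y) | x = 1/3 | 1/6 = 1/3
~((~x | y) | x) = ~1/3 = 0
z <-> y = 2/3 <-> 1/3 = 1/3
x -> y = 1/6 -> 1/3 = 1
y <-> (x -> y) = 1/3 <-> 1 = 1/3
(z <-> y) | (y <-> (x -> y)) = 1/3 | 1/3 = 1/3
~((~x | y) | x) | ((z <-> y) | (y <-> (x -> y))) = 0 | 1/3 = 1/3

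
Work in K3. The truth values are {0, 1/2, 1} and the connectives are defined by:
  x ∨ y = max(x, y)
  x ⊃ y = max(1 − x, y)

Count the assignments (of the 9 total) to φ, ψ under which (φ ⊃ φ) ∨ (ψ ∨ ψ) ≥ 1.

φ = 0, ψ = 0 ↦ 1  ≥
φ = 0, ψ = 1/2 ↦ 1  ≥
φ = 0, ψ = 1 ↦ 1  ≥
φ = 1/2, ψ = 0 ↦ 1/2  <
φ = 1/2, ψ = 1/2 ↦ 1/2  <
φ = 1/2, ψ = 1 ↦ 1  ≥
φ = 1, ψ = 0 ↦ 1  ≥
φ = 1, ψ = 1/2 ↦ 1  ≥
φ = 1, ψ = 1 ↦ 1  ≥
So 7 of the 9 assignments meet the threshold.

7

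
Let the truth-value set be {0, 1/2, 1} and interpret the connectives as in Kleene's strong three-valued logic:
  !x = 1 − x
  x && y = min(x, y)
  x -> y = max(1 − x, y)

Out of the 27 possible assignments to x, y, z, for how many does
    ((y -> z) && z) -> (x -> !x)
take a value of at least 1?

value 1: 15 assignments (counts)
value 1/2: 9 assignments
value 0: 3 assignments
So 15 of the 27 assignments meet the threshold.

15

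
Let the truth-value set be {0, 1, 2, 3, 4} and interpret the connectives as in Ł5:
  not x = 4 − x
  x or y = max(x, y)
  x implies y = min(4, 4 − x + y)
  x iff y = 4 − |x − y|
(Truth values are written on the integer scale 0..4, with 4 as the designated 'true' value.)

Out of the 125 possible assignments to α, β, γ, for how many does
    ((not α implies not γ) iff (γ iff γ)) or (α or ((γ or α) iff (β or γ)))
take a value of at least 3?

value 4: 115 assignments (counts)
value 3: 9 assignments (counts)
value 2: 1 assignment
So 124 of the 125 assignments meet the threshold.

124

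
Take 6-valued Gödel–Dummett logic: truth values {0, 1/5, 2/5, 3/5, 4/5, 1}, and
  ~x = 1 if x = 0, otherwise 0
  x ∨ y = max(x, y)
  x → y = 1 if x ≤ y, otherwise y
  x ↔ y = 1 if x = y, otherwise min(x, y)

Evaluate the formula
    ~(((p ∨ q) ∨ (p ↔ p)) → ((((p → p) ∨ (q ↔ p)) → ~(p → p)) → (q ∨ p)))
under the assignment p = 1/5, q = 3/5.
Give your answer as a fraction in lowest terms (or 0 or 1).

0

p ∨ q = 1/5 ∨ 3/5 = 3/5
p ↔ p = 1/5 ↔ 1/5 = 1
(p ∨ q) ∨ (p ↔ p) = 3/5 ∨ 1 = 1
p → p = 1/5 → 1/5 = 1
q ↔ p = 3/5 ↔ 1/5 = 1/5
(p → p) ∨ (q ↔ p) = 1 ∨ 1/5 = 1
p → p = 1/5 → 1/5 = 1
~(p → p) = ~1 = 0
((p → p) ∨ (q ↔ p)) → ~(p → p) = 1 → 0 = 0
q ∨ p = 3/5 ∨ 1/5 = 3/5
(((p → p) ∨ (q ↔ p)) → ~(p → p)) → (q ∨ p) = 0 → 3/5 = 1
((p ∨ q) ∨ (p ↔ p)) → ((((p → p) ∨ (q ↔ p)) → ~(p → p)) → (q ∨ p)) = 1 → 1 = 1
~(((p ∨ q) ∨ (p ↔ p)) → ((((p → p) ∨ (q ↔ p)) → ~(p → p)) → (q ∨ p))) = ~1 = 0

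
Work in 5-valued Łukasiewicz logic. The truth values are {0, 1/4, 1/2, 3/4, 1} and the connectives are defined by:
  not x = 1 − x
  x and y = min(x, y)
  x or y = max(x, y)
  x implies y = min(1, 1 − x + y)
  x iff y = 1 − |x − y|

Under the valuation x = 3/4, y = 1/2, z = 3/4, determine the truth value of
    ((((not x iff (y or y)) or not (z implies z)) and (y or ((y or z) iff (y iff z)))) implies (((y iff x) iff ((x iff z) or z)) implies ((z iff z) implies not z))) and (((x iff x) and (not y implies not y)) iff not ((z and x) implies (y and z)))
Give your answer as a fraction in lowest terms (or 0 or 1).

1/4

not x = not 3/4 = 1/4
y or y = 1/2 or 1/2 = 1/2
not x iff (y or y) = 1/4 iff 1/2 = 3/4
z implies z = 3/4 implies 3/4 = 1
not (z implies z) = not 1 = 0
(not x iff (y or y)) or not (z implies z) = 3/4 or 0 = 3/4
y or z = 1/2 or 3/4 = 3/4
y iff z = 1/2 iff 3/4 = 3/4
(y or z) iff (y iff z) = 3/4 iff 3/4 = 1
y or ((y or z) iff (y iff z)) = 1/2 or 1 = 1
((not x iff (y or y)) or not (z implies z)) and (y or ((y or z) iff (y iff z))) = 3/4 and 1 = 3/4
y iff x = 1/2 iff 3/4 = 3/4
x iff z = 3/4 iff 3/4 = 1
(x iff z) or z = 1 or 3/4 = 1
(y iff x) iff ((x iff z) or z) = 3/4 iff 1 = 3/4
z iff z = 3/4 iff 3/4 = 1
not z = not 3/4 = 1/4
(z iff z) implies not z = 1 implies 1/4 = 1/4
((y iff x) iff ((x iff z) or z)) implies ((z iff z) implies not z) = 3/4 implies 1/4 = 1/2
(((not x iff (y or y)) or not (z implies z)) and (y or ((y or z) iff (y iff z)))) implies (((y iff x) iff ((x iff z) or z)) implies ((z iff z) implies not z)) = 3/4 implies 1/2 = 3/4
x iff x = 3/4 iff 3/4 = 1
not y = not 1/2 = 1/2
not y = not 1/2 = 1/2
not y implies not y = 1/2 implies 1/2 = 1
(x iff x) and (not y implies not y) = 1 and 1 = 1
z and x = 3/4 and 3/4 = 3/4
y and z = 1/2 and 3/4 = 1/2
(z and x) implies (y and z) = 3/4 implies 1/2 = 3/4
not ((z and x) implies (y and z)) = not 3/4 = 1/4
((x iff x) and (not y implies not y)) iff not ((z and x) implies (y and z)) = 1 iff 1/4 = 1/4
((((not x iff (y or y)) or not (z implies z)) and (y or ((y or z) iff (y iff z)))) implies (((y iff x) iff ((x iff z) or z)) implies ((z iff z) implies not z))) and (((x iff x) and (not y implies not y)) iff not ((z and x) implies (y and z))) = 3/4 and 1/4 = 1/4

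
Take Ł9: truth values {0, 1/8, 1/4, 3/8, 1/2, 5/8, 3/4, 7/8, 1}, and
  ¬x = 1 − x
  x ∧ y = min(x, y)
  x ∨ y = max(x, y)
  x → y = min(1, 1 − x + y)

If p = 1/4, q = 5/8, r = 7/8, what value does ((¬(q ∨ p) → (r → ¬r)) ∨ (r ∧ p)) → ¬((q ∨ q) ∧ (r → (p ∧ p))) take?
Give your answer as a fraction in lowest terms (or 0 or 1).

q ∨ p = 5/8 ∨ 1/4 = 5/8
¬(q ∨ p) = ¬5/8 = 3/8
¬r = ¬7/8 = 1/8
r → ¬r = 7/8 → 1/8 = 1/4
¬(q ∨ p) → (r → ¬r) = 3/8 → 1/4 = 7/8
r ∧ p = 7/8 ∧ 1/4 = 1/4
(¬(q ∨ p) → (r → ¬r)) ∨ (r ∧ p) = 7/8 ∨ 1/4 = 7/8
q ∨ q = 5/8 ∨ 5/8 = 5/8
p ∧ p = 1/4 ∧ 1/4 = 1/4
r → (p ∧ p) = 7/8 → 1/4 = 3/8
(q ∨ q) ∧ (r → (p ∧ p)) = 5/8 ∧ 3/8 = 3/8
¬((q ∨ q) ∧ (r → (p ∧ p))) = ¬3/8 = 5/8
((¬(q ∨ p) → (r → ¬r)) ∨ (r ∧ p)) → ¬((q ∨ q) ∧ (r → (p ∧ p))) = 7/8 → 5/8 = 3/4

3/4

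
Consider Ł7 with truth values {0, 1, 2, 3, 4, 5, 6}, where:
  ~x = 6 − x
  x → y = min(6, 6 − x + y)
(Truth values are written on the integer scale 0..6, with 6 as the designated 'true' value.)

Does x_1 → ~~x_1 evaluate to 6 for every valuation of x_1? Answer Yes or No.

Yes

x_1 = 0 ↦ 6
x_1 = 1 ↦ 6
x_1 = 2 ↦ 6
x_1 = 3 ↦ 6
x_1 = 4 ↦ 6
x_1 = 5 ↦ 6
x_1 = 6 ↦ 6
Every assignment gives a value ≥ 6.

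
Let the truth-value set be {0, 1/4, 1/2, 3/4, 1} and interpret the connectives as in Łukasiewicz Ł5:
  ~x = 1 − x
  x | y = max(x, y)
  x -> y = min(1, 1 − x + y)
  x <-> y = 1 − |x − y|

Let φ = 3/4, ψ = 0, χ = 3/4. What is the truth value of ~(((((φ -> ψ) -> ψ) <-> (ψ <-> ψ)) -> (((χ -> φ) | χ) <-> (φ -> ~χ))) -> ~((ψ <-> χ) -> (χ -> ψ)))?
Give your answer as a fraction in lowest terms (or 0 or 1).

φ -> ψ = 3/4 -> 0 = 1/4
(φ -> ψ) -> ψ = 1/4 -> 0 = 3/4
ψ <-> ψ = 0 <-> 0 = 1
((φ -> ψ) -> ψ) <-> (ψ <-> ψ) = 3/4 <-> 1 = 3/4
χ -> φ = 3/4 -> 3/4 = 1
(χ -> φ) | χ = 1 | 3/4 = 1
~χ = ~3/4 = 1/4
φ -> ~χ = 3/4 -> 1/4 = 1/2
((χ -> φ) | χ) <-> (φ -> ~χ) = 1 <-> 1/2 = 1/2
(((φ -> ψ) -> ψ) <-> (ψ <-> ψ)) -> (((χ -> φ) | χ) <-> (φ -> ~χ)) = 3/4 -> 1/2 = 3/4
ψ <-> χ = 0 <-> 3/4 = 1/4
χ -> ψ = 3/4 -> 0 = 1/4
(ψ <-> χ) -> (χ -> ψ) = 1/4 -> 1/4 = 1
~((ψ <-> χ) -> (χ -> ψ)) = ~1 = 0
((((φ -> ψ) -> ψ) <-> (ψ <-> ψ)) -> (((χ -> φ) | χ) <-> (φ -> ~χ))) -> ~((ψ <-> χ) -> (χ -> ψ)) = 3/4 -> 0 = 1/4
~(((((φ -> ψ) -> ψ) <-> (ψ <-> ψ)) -> (((χ -> φ) | χ) <-> (φ -> ~χ))) -> ~((ψ <-> χ) -> (χ -> ψ))) = ~1/4 = 3/4

3/4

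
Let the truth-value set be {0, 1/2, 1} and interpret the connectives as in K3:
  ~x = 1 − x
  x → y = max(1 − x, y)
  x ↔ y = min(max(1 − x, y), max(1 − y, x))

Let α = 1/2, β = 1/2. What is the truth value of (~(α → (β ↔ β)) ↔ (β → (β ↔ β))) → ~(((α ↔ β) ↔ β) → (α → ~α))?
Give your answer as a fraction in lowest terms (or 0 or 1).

β ↔ β = 1/2 ↔ 1/2 = 1/2
α → (β ↔ β) = 1/2 → 1/2 = 1/2
~(α → (β ↔ β)) = ~1/2 = 1/2
β ↔ β = 1/2 ↔ 1/2 = 1/2
β → (β ↔ β) = 1/2 → 1/2 = 1/2
~(α → (β ↔ β)) ↔ (β → (β ↔ β)) = 1/2 ↔ 1/2 = 1/2
α ↔ β = 1/2 ↔ 1/2 = 1/2
(α ↔ β) ↔ β = 1/2 ↔ 1/2 = 1/2
~α = ~1/2 = 1/2
α → ~α = 1/2 → 1/2 = 1/2
((α ↔ β) ↔ β) → (α → ~α) = 1/2 → 1/2 = 1/2
~(((α ↔ β) ↔ β) → (α → ~α)) = ~1/2 = 1/2
(~(α → (β ↔ β)) ↔ (β → (β ↔ β))) → ~(((α ↔ β) ↔ β) → (α → ~α)) = 1/2 → 1/2 = 1/2

1/2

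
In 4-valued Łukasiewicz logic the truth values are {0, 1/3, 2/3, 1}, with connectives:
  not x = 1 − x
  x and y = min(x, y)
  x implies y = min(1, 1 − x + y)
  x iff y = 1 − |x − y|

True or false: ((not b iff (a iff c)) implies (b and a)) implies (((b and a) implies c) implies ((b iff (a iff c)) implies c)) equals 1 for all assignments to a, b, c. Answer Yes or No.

Counterexample: take a = 0, b = 2/3, c = 0.
not b = not 2/3 = 1/3
a iff c = 0 iff 0 = 1
not b iff (a iff c) = 1/3 iff 1 = 1/3
b and a = 2/3 and 0 = 0
(not b iff (a iff c)) implies (b and a) = 1/3 implies 0 = 2/3
b and a = 2/3 and 0 = 0
(b and a) implies c = 0 implies 0 = 1
a iff c = 0 iff 0 = 1
b iff (a iff c) = 2/3 iff 1 = 2/3
(b iff (a iff c)) implies c = 2/3 implies 0 = 1/3
((b and a) implies c) implies ((b iff (a iff c)) implies c) = 1 implies 1/3 = 1/3
((not b iff (a iff c)) implies (b and a)) implies (((b and a) implies c) implies ((b iff (a iff c)) implies c)) = 2/3 implies 1/3 = 2/3
This gives 2/3 ≠ 1.

No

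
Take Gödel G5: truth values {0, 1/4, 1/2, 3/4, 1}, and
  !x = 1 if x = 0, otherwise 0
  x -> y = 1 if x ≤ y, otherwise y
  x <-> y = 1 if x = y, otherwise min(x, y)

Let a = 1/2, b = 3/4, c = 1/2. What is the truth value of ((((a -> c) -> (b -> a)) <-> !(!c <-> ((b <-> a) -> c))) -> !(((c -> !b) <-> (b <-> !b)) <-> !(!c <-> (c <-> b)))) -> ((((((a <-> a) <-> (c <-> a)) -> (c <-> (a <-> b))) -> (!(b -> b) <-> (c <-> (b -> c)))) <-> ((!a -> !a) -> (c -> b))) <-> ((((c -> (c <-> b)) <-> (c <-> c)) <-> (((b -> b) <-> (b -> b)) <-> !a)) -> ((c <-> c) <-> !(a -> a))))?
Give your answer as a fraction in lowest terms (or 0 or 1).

1

a -> c = 1/2 -> 1/2 = 1
b -> a = 3/4 -> 1/2 = 1/2
(a -> c) -> (b -> a) = 1 -> 1/2 = 1/2
!c = !1/2 = 0
b <-> a = 3/4 <-> 1/2 = 1/2
(b <-> a) -> c = 1/2 -> 1/2 = 1
!c <-> ((b <-> a) -> c) = 0 <-> 1 = 0
!(!c <-> ((b <-> a) -> c)) = !0 = 1
((a -> c) -> (b -> a)) <-> !(!c <-> ((b <-> a) -> c)) = 1/2 <-> 1 = 1/2
!b = !3/4 = 0
c -> !b = 1/2 -> 0 = 0
!b = !3/4 = 0
b <-> !b = 3/4 <-> 0 = 0
(c -> !b) <-> (b <-> !b) = 0 <-> 0 = 1
!c = !1/2 = 0
c <-> b = 1/2 <-> 3/4 = 1/2
!c <-> (c <-> b) = 0 <-> 1/2 = 0
!(!c <-> (c <-> b)) = !0 = 1
((c -> !b) <-> (b <-> !b)) <-> !(!c <-> (c <-> b)) = 1 <-> 1 = 1
!(((c -> !b) <-> (b <-> !b)) <-> !(!c <-> (c <-> b))) = !1 = 0
(((a -> c) -> (b -> a)) <-> !(!c <-> ((b <-> a) -> c))) -> !(((c -> !b) <-> (b <-> !b)) <-> !(!c <-> (c <-> b))) = 1/2 -> 0 = 0
a <-> a = 1/2 <-> 1/2 = 1
c <-> a = 1/2 <-> 1/2 = 1
(a <-> a) <-> (c <-> a) = 1 <-> 1 = 1
a <-> b = 1/2 <-> 3/4 = 1/2
c <-> (a <-> b) = 1/2 <-> 1/2 = 1
((a <-> a) <-> (c <-> a)) -> (c <-> (a <-> b)) = 1 -> 1 = 1
b -> b = 3/4 -> 3/4 = 1
!(b -> b) = !1 = 0
b -> c = 3/4 -> 1/2 = 1/2
c <-> (b -> c) = 1/2 <-> 1/2 = 1
!(b -> b) <-> (c <-> (b -> c)) = 0 <-> 1 = 0
(((a <-> a) <-> (c <-> a)) -> (c <-> (a <-> b))) -> (!(b -> b) <-> (c <-> (b -> c))) = 1 -> 0 = 0
!a = !1/2 = 0
!a = !1/2 = 0
!a -> !a = 0 -> 0 = 1
c -> b = 1/2 -> 3/4 = 1
(!a -> !a) -> (c -> b) = 1 -> 1 = 1
((((a <-> a) <-> (c <-> a)) -> (c <-> (a <-> b))) -> (!(b -> b) <-> (c <-> (b -> c)))) <-> ((!a -> !a) -> (c -> b)) = 0 <-> 1 = 0
c <-> b = 1/2 <-> 3/4 = 1/2
c -> (c <-> b) = 1/2 -> 1/2 = 1
c <-> c = 1/2 <-> 1/2 = 1
(c -> (c <-> b)) <-> (c <-> c) = 1 <-> 1 = 1
b -> b = 3/4 -> 3/4 = 1
b -> b = 3/4 -> 3/4 = 1
(b -> b) <-> (b -> b) = 1 <-> 1 = 1
!a = !1/2 = 0
((b -> b) <-> (b -> b)) <-> !a = 1 <-> 0 = 0
((c -> (c <-> b)) <-> (c <-> c)) <-> (((b -> b) <-> (b -> b)) <-> !a) = 1 <-> 0 = 0
c <-> c = 1/2 <-> 1/2 = 1
a -> a = 1/2 -> 1/2 = 1
!(a -> a) = !1 = 0
(c <-> c) <-> !(a -> a) = 1 <-> 0 = 0
(((c -> (c <-> b)) <-> (c <-> c)) <-> (((b -> b) <-> (b -> b)) <-> !a)) -> ((c <-> c) <-> !(a -> a)) = 0 -> 0 = 1
(((((a <-> a) <-> (c <-> a)) -> (c <-> (a <-> b))) -> (!(b -> b) <-> (c <-> (b -> c)))) <-> ((!a -> !a) -> (c -> b))) <-> ((((c -> (c <-> b)) <-> (c <-> c)) <-> (((b -> b) <-> (b -> b)) <-> !a)) -> ((c <-> c) <-> !(a -> a))) = 0 <-> 1 = 0
((((a -> c) -> (b -> a)) <-> !(!c <-> ((b <-> a) -> c))) -> !(((c -> !b) <-> (b <-> !b)) <-> !(!c <-> (c <-> b)))) -> ((((((a <-> a) <-> (c <-> a)) -> (c <-> (a <-> b))) -> (!(b -> b) <-> (c <-> (b -> c)))) <-> ((!a -> !a) -> (c -> b))) <-> ((((c -> (c <-> b)) <-> (c <-> c)) <-> (((b -> b) <-> (b -> b)) <-> !a)) -> ((c <-> c) <-> !(a -> a)))) = 0 -> 0 = 1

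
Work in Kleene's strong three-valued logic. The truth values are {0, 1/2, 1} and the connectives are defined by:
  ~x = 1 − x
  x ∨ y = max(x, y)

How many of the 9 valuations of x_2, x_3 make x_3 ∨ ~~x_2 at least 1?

x_2 = 0, x_3 = 0 ↦ 0  <
x_2 = 0, x_3 = 1/2 ↦ 1/2  <
x_2 = 0, x_3 = 1 ↦ 1  ≥
x_2 = 1/2, x_3 = 0 ↦ 1/2  <
x_2 = 1/2, x_3 = 1/2 ↦ 1/2  <
x_2 = 1/2, x_3 = 1 ↦ 1  ≥
x_2 = 1, x_3 = 0 ↦ 1  ≥
x_2 = 1, x_3 = 1/2 ↦ 1  ≥
x_2 = 1, x_3 = 1 ↦ 1  ≥
So 5 of the 9 assignments meet the threshold.

5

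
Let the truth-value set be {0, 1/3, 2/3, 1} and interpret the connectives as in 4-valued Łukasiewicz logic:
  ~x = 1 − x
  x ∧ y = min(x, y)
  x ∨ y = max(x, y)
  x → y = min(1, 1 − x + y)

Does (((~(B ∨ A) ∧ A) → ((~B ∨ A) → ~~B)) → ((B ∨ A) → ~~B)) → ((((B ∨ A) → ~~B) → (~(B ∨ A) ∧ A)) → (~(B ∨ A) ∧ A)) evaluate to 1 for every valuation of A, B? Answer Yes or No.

No

Counterexample: take A = 1/3, B = 0.
B ∨ A = 0 ∨ 1/3 = 1/3
~(B ∨ A) = ~1/3 = 2/3
~(B ∨ A) ∧ A = 2/3 ∧ 1/3 = 1/3
~B = ~0 = 1
~B ∨ A = 1 ∨ 1/3 = 1
~B = ~0 = 1
~~B = ~1 = 0
(~B ∨ A) → ~~B = 1 → 0 = 0
(~(B ∨ A) ∧ A) → ((~B ∨ A) → ~~B) = 1/3 → 0 = 2/3
B ∨ A = 0 ∨ 1/3 = 1/3
~B = ~0 = 1
~~B = ~1 = 0
(B ∨ A) → ~~B = 1/3 → 0 = 2/3
((~(B ∨ A) ∧ A) → ((~B ∨ A) → ~~B)) → ((B ∨ A) → ~~B) = 2/3 → 2/3 = 1
B ∨ A = 0 ∨ 1/3 = 1/3
~B = ~0 = 1
~~B = ~1 = 0
(B ∨ A) → ~~B = 1/3 → 0 = 2/3
B ∨ A = 0 ∨ 1/3 = 1/3
~(B ∨ A) = ~1/3 = 2/3
~(B ∨ A) ∧ A = 2/3 ∧ 1/3 = 1/3
((B ∨ A) → ~~B) → (~(B ∨ A) ∧ A) = 2/3 → 1/3 = 2/3
B ∨ A = 0 ∨ 1/3 = 1/3
~(B ∨ A) = ~1/3 = 2/3
~(B ∨ A) ∧ A = 2/3 ∧ 1/3 = 1/3
(((B ∨ A) → ~~B) → (~(B ∨ A) ∧ A)) → (~(B ∨ A) ∧ A) = 2/3 → 1/3 = 2/3
(((~(B ∨ A) ∧ A) → ((~B ∨ A) → ~~B)) → ((B ∨ A) → ~~B)) → ((((B ∨ A) → ~~B) → (~(B ∨ A) ∧ A)) → (~(B ∨ A) ∧ A)) = 1 → 2/3 = 2/3
This gives 2/3 ≠ 1.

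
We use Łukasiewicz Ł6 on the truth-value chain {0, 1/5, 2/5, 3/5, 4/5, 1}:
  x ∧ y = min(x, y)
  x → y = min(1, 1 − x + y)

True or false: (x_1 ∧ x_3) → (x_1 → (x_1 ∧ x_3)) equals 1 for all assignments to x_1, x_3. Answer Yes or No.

Yes

At x_1 = 3/5, x_3 = 1, for instance:
x_1 ∧ x_3 = 3/5 ∧ 1 = 3/5
x_1 → (x_1 ∧ x_3) = 3/5 → 3/5 = 1
(x_1 ∧ x_3) → (x_1 → (x_1 ∧ x_3)) = 3/5 → 1 = 1
and checking the remaining 35 assignments likewise gives ≥ 1 in every case.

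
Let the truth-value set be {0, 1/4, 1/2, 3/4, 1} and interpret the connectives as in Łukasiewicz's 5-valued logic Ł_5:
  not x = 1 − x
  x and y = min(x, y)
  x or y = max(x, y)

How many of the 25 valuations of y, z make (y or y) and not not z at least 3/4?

value 1: 1 assignment (counts)
value 3/4: 3 assignments (counts)
value 1/2: 5 assignments
value 1/4: 7 assignments
value 0: 9 assignments
So 4 of the 25 assignments meet the threshold.

4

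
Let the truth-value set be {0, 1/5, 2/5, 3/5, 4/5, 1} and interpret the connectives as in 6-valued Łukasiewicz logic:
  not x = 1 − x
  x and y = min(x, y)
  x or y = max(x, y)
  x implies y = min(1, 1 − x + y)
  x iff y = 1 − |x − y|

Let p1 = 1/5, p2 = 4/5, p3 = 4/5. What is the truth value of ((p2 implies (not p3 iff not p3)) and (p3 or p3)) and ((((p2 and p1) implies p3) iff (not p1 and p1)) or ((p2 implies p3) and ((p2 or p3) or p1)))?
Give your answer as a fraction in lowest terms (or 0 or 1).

not p3 = not 4/5 = 1/5
not p3 = not 4/5 = 1/5
not p3 iff not p3 = 1/5 iff 1/5 = 1
p2 implies (not p3 iff not p3) = 4/5 implies 1 = 1
p3 or p3 = 4/5 or 4/5 = 4/5
(p2 implies (not p3 iff not p3)) and (p3 or p3) = 1 and 4/5 = 4/5
p2 and p1 = 4/5 and 1/5 = 1/5
(p2 and p1) implies p3 = 1/5 implies 4/5 = 1
not p1 = not 1/5 = 4/5
not p1 and p1 = 4/5 and 1/5 = 1/5
((p2 and p1) implies p3) iff (not p1 and p1) = 1 iff 1/5 = 1/5
p2 implies p3 = 4/5 implies 4/5 = 1
p2 or p3 = 4/5 or 4/5 = 4/5
(p2 or p3) or p1 = 4/5 or 1/5 = 4/5
(p2 implies p3) and ((p2 or p3) or p1) = 1 and 4/5 = 4/5
(((p2 and p1) implies p3) iff (not p1 and p1)) or ((p2 implies p3) and ((p2 or p3) or p1)) = 1/5 or 4/5 = 4/5
((p2 implies (not p3 iff not p3)) and (p3 or p3)) and ((((p2 and p1) implies p3) iff (not p1 and p1)) or ((p2 implies p3) and ((p2 or p3) or p1))) = 4/5 and 4/5 = 4/5

4/5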